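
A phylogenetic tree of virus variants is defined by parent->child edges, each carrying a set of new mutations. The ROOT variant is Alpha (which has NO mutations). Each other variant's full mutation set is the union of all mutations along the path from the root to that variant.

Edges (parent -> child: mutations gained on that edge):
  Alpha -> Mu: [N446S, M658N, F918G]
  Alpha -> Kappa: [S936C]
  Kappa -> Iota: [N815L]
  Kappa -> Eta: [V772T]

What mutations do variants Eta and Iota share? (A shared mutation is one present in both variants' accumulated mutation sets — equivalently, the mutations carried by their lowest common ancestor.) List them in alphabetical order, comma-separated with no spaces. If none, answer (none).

Answer: S936C

Derivation:
Accumulating mutations along path to Eta:
  At Alpha: gained [] -> total []
  At Kappa: gained ['S936C'] -> total ['S936C']
  At Eta: gained ['V772T'] -> total ['S936C', 'V772T']
Mutations(Eta) = ['S936C', 'V772T']
Accumulating mutations along path to Iota:
  At Alpha: gained [] -> total []
  At Kappa: gained ['S936C'] -> total ['S936C']
  At Iota: gained ['N815L'] -> total ['N815L', 'S936C']
Mutations(Iota) = ['N815L', 'S936C']
Intersection: ['S936C', 'V772T'] ∩ ['N815L', 'S936C'] = ['S936C']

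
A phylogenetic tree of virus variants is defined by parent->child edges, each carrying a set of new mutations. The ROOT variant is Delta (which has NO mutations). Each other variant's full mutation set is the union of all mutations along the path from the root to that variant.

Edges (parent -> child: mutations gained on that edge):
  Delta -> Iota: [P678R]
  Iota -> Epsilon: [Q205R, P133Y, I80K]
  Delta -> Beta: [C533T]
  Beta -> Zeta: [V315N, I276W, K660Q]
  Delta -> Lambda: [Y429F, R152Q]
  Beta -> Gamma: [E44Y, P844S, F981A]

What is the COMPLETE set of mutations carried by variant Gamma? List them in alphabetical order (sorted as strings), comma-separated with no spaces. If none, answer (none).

At Delta: gained [] -> total []
At Beta: gained ['C533T'] -> total ['C533T']
At Gamma: gained ['E44Y', 'P844S', 'F981A'] -> total ['C533T', 'E44Y', 'F981A', 'P844S']

Answer: C533T,E44Y,F981A,P844S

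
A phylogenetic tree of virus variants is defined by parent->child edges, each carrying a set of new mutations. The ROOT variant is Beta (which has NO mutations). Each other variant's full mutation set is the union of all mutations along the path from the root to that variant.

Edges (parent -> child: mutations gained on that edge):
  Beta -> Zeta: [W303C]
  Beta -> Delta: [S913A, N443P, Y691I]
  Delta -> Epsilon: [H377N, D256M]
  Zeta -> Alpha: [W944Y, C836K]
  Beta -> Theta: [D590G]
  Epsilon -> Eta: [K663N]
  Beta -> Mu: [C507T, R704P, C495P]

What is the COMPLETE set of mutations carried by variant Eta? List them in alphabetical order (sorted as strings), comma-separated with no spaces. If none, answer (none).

At Beta: gained [] -> total []
At Delta: gained ['S913A', 'N443P', 'Y691I'] -> total ['N443P', 'S913A', 'Y691I']
At Epsilon: gained ['H377N', 'D256M'] -> total ['D256M', 'H377N', 'N443P', 'S913A', 'Y691I']
At Eta: gained ['K663N'] -> total ['D256M', 'H377N', 'K663N', 'N443P', 'S913A', 'Y691I']

Answer: D256M,H377N,K663N,N443P,S913A,Y691I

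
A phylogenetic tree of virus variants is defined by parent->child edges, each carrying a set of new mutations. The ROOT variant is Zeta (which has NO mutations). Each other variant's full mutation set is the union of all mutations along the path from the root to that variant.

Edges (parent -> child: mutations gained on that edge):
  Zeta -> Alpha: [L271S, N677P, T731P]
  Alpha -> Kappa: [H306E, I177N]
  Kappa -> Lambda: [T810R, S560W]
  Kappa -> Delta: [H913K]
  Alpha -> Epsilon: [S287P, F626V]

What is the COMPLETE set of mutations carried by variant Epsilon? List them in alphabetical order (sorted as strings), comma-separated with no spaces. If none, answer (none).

Answer: F626V,L271S,N677P,S287P,T731P

Derivation:
At Zeta: gained [] -> total []
At Alpha: gained ['L271S', 'N677P', 'T731P'] -> total ['L271S', 'N677P', 'T731P']
At Epsilon: gained ['S287P', 'F626V'] -> total ['F626V', 'L271S', 'N677P', 'S287P', 'T731P']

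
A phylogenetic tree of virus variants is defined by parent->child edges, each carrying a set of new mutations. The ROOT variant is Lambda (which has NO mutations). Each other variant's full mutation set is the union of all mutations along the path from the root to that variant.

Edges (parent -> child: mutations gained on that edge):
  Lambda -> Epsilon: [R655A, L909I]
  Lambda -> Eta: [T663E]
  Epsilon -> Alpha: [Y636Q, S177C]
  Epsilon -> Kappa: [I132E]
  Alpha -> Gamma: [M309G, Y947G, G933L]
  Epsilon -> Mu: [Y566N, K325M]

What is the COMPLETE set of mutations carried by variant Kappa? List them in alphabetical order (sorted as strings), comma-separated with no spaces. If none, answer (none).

At Lambda: gained [] -> total []
At Epsilon: gained ['R655A', 'L909I'] -> total ['L909I', 'R655A']
At Kappa: gained ['I132E'] -> total ['I132E', 'L909I', 'R655A']

Answer: I132E,L909I,R655A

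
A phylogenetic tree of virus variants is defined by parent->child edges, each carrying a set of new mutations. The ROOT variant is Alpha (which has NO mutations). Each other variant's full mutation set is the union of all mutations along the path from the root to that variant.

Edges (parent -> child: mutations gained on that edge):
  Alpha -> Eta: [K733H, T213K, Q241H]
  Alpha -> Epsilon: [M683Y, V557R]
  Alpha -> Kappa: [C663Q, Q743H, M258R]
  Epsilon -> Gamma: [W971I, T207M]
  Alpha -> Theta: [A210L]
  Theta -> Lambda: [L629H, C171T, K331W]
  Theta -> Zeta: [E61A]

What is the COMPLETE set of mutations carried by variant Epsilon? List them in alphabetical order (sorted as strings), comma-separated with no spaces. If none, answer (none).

Answer: M683Y,V557R

Derivation:
At Alpha: gained [] -> total []
At Epsilon: gained ['M683Y', 'V557R'] -> total ['M683Y', 'V557R']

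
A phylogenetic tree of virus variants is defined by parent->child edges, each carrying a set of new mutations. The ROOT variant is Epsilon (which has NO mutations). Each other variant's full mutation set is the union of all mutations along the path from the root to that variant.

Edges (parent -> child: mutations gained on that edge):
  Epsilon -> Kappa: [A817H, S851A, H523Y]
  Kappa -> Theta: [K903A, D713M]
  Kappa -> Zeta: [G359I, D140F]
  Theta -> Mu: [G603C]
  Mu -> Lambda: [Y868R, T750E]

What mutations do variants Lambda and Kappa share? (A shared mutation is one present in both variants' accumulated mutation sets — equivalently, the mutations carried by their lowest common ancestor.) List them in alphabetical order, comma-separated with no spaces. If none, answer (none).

Answer: A817H,H523Y,S851A

Derivation:
Accumulating mutations along path to Lambda:
  At Epsilon: gained [] -> total []
  At Kappa: gained ['A817H', 'S851A', 'H523Y'] -> total ['A817H', 'H523Y', 'S851A']
  At Theta: gained ['K903A', 'D713M'] -> total ['A817H', 'D713M', 'H523Y', 'K903A', 'S851A']
  At Mu: gained ['G603C'] -> total ['A817H', 'D713M', 'G603C', 'H523Y', 'K903A', 'S851A']
  At Lambda: gained ['Y868R', 'T750E'] -> total ['A817H', 'D713M', 'G603C', 'H523Y', 'K903A', 'S851A', 'T750E', 'Y868R']
Mutations(Lambda) = ['A817H', 'D713M', 'G603C', 'H523Y', 'K903A', 'S851A', 'T750E', 'Y868R']
Accumulating mutations along path to Kappa:
  At Epsilon: gained [] -> total []
  At Kappa: gained ['A817H', 'S851A', 'H523Y'] -> total ['A817H', 'H523Y', 'S851A']
Mutations(Kappa) = ['A817H', 'H523Y', 'S851A']
Intersection: ['A817H', 'D713M', 'G603C', 'H523Y', 'K903A', 'S851A', 'T750E', 'Y868R'] ∩ ['A817H', 'H523Y', 'S851A'] = ['A817H', 'H523Y', 'S851A']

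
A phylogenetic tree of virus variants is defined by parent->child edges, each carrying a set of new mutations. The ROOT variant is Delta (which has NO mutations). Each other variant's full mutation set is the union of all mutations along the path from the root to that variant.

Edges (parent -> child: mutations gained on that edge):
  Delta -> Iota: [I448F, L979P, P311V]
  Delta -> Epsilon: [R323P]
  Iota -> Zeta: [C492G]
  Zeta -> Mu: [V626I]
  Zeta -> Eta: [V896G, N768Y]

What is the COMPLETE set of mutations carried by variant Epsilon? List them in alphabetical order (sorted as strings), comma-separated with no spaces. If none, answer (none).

Answer: R323P

Derivation:
At Delta: gained [] -> total []
At Epsilon: gained ['R323P'] -> total ['R323P']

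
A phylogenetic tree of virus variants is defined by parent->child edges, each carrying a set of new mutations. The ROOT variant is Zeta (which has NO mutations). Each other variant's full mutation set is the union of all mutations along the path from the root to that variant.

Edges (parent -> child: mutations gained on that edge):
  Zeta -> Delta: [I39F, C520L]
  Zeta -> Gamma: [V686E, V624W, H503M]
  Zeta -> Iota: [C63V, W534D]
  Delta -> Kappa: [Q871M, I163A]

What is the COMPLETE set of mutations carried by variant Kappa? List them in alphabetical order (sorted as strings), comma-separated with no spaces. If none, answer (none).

Answer: C520L,I163A,I39F,Q871M

Derivation:
At Zeta: gained [] -> total []
At Delta: gained ['I39F', 'C520L'] -> total ['C520L', 'I39F']
At Kappa: gained ['Q871M', 'I163A'] -> total ['C520L', 'I163A', 'I39F', 'Q871M']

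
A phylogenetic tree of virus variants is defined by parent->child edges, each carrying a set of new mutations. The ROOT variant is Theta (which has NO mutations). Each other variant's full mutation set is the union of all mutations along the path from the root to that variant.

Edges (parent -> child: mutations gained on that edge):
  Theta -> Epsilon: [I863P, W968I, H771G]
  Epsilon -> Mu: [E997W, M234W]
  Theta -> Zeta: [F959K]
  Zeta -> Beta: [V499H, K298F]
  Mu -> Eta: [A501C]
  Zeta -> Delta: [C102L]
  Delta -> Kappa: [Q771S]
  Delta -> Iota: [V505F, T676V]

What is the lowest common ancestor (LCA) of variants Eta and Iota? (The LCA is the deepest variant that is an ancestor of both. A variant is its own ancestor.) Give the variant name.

Answer: Theta

Derivation:
Path from root to Eta: Theta -> Epsilon -> Mu -> Eta
  ancestors of Eta: {Theta, Epsilon, Mu, Eta}
Path from root to Iota: Theta -> Zeta -> Delta -> Iota
  ancestors of Iota: {Theta, Zeta, Delta, Iota}
Common ancestors: {Theta}
Walk up from Iota: Iota (not in ancestors of Eta), Delta (not in ancestors of Eta), Zeta (not in ancestors of Eta), Theta (in ancestors of Eta)
Deepest common ancestor (LCA) = Theta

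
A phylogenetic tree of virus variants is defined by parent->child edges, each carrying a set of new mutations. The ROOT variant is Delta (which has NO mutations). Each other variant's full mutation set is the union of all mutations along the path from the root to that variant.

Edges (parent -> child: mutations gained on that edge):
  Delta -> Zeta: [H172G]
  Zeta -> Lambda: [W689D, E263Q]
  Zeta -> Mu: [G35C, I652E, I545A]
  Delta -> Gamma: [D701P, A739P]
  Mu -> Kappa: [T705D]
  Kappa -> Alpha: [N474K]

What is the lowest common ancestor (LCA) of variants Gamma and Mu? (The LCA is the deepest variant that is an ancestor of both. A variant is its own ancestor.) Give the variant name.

Path from root to Gamma: Delta -> Gamma
  ancestors of Gamma: {Delta, Gamma}
Path from root to Mu: Delta -> Zeta -> Mu
  ancestors of Mu: {Delta, Zeta, Mu}
Common ancestors: {Delta}
Walk up from Mu: Mu (not in ancestors of Gamma), Zeta (not in ancestors of Gamma), Delta (in ancestors of Gamma)
Deepest common ancestor (LCA) = Delta

Answer: Delta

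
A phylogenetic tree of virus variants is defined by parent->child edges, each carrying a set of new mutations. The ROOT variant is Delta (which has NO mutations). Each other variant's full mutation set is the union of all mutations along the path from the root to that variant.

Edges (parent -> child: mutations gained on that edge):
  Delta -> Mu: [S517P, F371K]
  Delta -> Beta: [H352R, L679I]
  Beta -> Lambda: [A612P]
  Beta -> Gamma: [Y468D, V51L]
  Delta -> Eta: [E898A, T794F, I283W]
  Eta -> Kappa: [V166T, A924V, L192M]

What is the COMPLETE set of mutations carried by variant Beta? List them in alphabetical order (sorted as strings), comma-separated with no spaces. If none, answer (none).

At Delta: gained [] -> total []
At Beta: gained ['H352R', 'L679I'] -> total ['H352R', 'L679I']

Answer: H352R,L679I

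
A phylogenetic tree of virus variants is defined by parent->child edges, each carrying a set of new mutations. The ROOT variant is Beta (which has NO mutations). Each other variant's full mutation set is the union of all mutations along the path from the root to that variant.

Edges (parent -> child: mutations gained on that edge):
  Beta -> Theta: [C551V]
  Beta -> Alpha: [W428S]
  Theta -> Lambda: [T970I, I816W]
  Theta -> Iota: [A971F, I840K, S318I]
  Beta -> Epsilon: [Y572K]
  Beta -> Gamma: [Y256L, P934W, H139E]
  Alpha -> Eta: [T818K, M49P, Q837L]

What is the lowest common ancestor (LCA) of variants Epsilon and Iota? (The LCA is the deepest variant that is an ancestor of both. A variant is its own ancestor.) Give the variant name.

Answer: Beta

Derivation:
Path from root to Epsilon: Beta -> Epsilon
  ancestors of Epsilon: {Beta, Epsilon}
Path from root to Iota: Beta -> Theta -> Iota
  ancestors of Iota: {Beta, Theta, Iota}
Common ancestors: {Beta}
Walk up from Iota: Iota (not in ancestors of Epsilon), Theta (not in ancestors of Epsilon), Beta (in ancestors of Epsilon)
Deepest common ancestor (LCA) = Beta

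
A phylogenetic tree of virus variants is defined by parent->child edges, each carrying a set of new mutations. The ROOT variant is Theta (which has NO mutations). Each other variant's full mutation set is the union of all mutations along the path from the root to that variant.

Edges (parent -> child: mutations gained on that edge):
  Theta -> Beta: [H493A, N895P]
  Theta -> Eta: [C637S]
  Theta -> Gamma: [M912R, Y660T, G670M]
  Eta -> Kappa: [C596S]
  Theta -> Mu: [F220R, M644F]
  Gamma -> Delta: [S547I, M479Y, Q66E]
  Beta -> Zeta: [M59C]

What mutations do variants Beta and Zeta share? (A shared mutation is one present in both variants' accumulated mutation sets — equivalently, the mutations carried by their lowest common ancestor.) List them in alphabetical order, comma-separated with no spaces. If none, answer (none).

Answer: H493A,N895P

Derivation:
Accumulating mutations along path to Beta:
  At Theta: gained [] -> total []
  At Beta: gained ['H493A', 'N895P'] -> total ['H493A', 'N895P']
Mutations(Beta) = ['H493A', 'N895P']
Accumulating mutations along path to Zeta:
  At Theta: gained [] -> total []
  At Beta: gained ['H493A', 'N895P'] -> total ['H493A', 'N895P']
  At Zeta: gained ['M59C'] -> total ['H493A', 'M59C', 'N895P']
Mutations(Zeta) = ['H493A', 'M59C', 'N895P']
Intersection: ['H493A', 'N895P'] ∩ ['H493A', 'M59C', 'N895P'] = ['H493A', 'N895P']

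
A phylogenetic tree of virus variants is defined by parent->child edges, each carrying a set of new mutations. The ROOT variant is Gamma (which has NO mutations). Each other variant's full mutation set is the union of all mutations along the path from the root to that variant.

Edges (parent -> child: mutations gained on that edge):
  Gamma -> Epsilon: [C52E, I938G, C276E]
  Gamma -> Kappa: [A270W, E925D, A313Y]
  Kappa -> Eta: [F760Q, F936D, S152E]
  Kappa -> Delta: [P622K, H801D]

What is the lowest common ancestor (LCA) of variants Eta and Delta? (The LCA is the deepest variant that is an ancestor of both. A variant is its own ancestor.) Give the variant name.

Answer: Kappa

Derivation:
Path from root to Eta: Gamma -> Kappa -> Eta
  ancestors of Eta: {Gamma, Kappa, Eta}
Path from root to Delta: Gamma -> Kappa -> Delta
  ancestors of Delta: {Gamma, Kappa, Delta}
Common ancestors: {Gamma, Kappa}
Walk up from Delta: Delta (not in ancestors of Eta), Kappa (in ancestors of Eta), Gamma (in ancestors of Eta)
Deepest common ancestor (LCA) = Kappa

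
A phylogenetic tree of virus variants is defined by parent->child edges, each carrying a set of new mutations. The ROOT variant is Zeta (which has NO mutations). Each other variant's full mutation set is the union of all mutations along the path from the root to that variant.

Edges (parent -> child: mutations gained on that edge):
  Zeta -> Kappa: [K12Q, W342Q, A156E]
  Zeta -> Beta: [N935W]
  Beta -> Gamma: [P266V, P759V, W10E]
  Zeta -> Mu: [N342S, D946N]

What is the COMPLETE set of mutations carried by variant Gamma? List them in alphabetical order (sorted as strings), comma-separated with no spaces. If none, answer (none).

Answer: N935W,P266V,P759V,W10E

Derivation:
At Zeta: gained [] -> total []
At Beta: gained ['N935W'] -> total ['N935W']
At Gamma: gained ['P266V', 'P759V', 'W10E'] -> total ['N935W', 'P266V', 'P759V', 'W10E']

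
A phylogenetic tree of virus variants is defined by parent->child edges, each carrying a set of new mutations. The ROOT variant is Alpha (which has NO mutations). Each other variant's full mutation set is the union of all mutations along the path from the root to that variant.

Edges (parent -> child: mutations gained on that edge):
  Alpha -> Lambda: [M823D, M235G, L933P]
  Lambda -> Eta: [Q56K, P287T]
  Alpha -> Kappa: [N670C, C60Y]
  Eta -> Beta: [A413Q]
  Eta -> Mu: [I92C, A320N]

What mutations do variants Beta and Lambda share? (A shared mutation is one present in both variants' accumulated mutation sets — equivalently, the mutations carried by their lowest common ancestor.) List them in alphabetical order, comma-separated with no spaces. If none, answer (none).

Accumulating mutations along path to Beta:
  At Alpha: gained [] -> total []
  At Lambda: gained ['M823D', 'M235G', 'L933P'] -> total ['L933P', 'M235G', 'M823D']
  At Eta: gained ['Q56K', 'P287T'] -> total ['L933P', 'M235G', 'M823D', 'P287T', 'Q56K']
  At Beta: gained ['A413Q'] -> total ['A413Q', 'L933P', 'M235G', 'M823D', 'P287T', 'Q56K']
Mutations(Beta) = ['A413Q', 'L933P', 'M235G', 'M823D', 'P287T', 'Q56K']
Accumulating mutations along path to Lambda:
  At Alpha: gained [] -> total []
  At Lambda: gained ['M823D', 'M235G', 'L933P'] -> total ['L933P', 'M235G', 'M823D']
Mutations(Lambda) = ['L933P', 'M235G', 'M823D']
Intersection: ['A413Q', 'L933P', 'M235G', 'M823D', 'P287T', 'Q56K'] ∩ ['L933P', 'M235G', 'M823D'] = ['L933P', 'M235G', 'M823D']

Answer: L933P,M235G,M823D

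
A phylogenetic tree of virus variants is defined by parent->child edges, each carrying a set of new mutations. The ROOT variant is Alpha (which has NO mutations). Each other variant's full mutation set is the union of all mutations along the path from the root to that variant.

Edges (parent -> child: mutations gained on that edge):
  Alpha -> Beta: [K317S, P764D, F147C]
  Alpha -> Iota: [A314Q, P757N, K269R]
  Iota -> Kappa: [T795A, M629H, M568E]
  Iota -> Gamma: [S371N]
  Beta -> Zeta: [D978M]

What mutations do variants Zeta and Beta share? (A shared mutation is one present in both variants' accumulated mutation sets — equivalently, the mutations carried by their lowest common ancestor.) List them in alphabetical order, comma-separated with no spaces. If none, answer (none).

Accumulating mutations along path to Zeta:
  At Alpha: gained [] -> total []
  At Beta: gained ['K317S', 'P764D', 'F147C'] -> total ['F147C', 'K317S', 'P764D']
  At Zeta: gained ['D978M'] -> total ['D978M', 'F147C', 'K317S', 'P764D']
Mutations(Zeta) = ['D978M', 'F147C', 'K317S', 'P764D']
Accumulating mutations along path to Beta:
  At Alpha: gained [] -> total []
  At Beta: gained ['K317S', 'P764D', 'F147C'] -> total ['F147C', 'K317S', 'P764D']
Mutations(Beta) = ['F147C', 'K317S', 'P764D']
Intersection: ['D978M', 'F147C', 'K317S', 'P764D'] ∩ ['F147C', 'K317S', 'P764D'] = ['F147C', 'K317S', 'P764D']

Answer: F147C,K317S,P764D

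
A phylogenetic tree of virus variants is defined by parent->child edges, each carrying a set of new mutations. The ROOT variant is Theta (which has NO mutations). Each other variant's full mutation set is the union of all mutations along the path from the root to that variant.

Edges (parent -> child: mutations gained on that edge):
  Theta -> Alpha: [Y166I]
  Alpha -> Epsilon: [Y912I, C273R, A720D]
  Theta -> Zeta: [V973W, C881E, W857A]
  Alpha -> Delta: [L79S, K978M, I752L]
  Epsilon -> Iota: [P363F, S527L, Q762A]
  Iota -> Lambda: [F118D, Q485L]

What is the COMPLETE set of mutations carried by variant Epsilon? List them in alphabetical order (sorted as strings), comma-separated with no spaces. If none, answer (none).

Answer: A720D,C273R,Y166I,Y912I

Derivation:
At Theta: gained [] -> total []
At Alpha: gained ['Y166I'] -> total ['Y166I']
At Epsilon: gained ['Y912I', 'C273R', 'A720D'] -> total ['A720D', 'C273R', 'Y166I', 'Y912I']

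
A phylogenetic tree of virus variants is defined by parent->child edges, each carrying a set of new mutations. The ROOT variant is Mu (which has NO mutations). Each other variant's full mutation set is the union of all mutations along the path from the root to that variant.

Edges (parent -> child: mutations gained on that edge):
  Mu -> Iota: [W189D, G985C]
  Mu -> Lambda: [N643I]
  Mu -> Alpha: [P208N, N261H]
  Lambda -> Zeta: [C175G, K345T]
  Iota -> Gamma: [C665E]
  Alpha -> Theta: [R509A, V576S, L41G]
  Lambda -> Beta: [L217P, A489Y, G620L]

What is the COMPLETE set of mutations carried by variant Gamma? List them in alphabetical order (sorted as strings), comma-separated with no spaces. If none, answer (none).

Answer: C665E,G985C,W189D

Derivation:
At Mu: gained [] -> total []
At Iota: gained ['W189D', 'G985C'] -> total ['G985C', 'W189D']
At Gamma: gained ['C665E'] -> total ['C665E', 'G985C', 'W189D']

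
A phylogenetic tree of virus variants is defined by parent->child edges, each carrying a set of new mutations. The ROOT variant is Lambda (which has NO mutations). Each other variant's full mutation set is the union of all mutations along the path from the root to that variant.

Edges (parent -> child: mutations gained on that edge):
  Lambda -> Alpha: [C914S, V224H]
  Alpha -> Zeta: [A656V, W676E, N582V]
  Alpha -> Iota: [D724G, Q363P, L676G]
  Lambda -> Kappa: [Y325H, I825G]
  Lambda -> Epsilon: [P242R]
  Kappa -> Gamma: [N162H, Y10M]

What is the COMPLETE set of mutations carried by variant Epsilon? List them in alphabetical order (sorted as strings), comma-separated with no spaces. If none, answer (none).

At Lambda: gained [] -> total []
At Epsilon: gained ['P242R'] -> total ['P242R']

Answer: P242R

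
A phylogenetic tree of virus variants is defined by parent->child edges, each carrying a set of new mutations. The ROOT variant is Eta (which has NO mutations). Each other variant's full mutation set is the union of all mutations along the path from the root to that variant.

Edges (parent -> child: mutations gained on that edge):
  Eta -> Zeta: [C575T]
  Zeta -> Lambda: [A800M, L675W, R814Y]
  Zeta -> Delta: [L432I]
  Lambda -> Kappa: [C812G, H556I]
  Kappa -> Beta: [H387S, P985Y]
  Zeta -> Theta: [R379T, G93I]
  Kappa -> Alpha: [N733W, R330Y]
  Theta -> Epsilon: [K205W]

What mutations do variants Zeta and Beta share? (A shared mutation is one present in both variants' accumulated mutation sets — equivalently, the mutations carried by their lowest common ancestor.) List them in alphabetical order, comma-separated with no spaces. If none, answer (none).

Answer: C575T

Derivation:
Accumulating mutations along path to Zeta:
  At Eta: gained [] -> total []
  At Zeta: gained ['C575T'] -> total ['C575T']
Mutations(Zeta) = ['C575T']
Accumulating mutations along path to Beta:
  At Eta: gained [] -> total []
  At Zeta: gained ['C575T'] -> total ['C575T']
  At Lambda: gained ['A800M', 'L675W', 'R814Y'] -> total ['A800M', 'C575T', 'L675W', 'R814Y']
  At Kappa: gained ['C812G', 'H556I'] -> total ['A800M', 'C575T', 'C812G', 'H556I', 'L675W', 'R814Y']
  At Beta: gained ['H387S', 'P985Y'] -> total ['A800M', 'C575T', 'C812G', 'H387S', 'H556I', 'L675W', 'P985Y', 'R814Y']
Mutations(Beta) = ['A800M', 'C575T', 'C812G', 'H387S', 'H556I', 'L675W', 'P985Y', 'R814Y']
Intersection: ['C575T'] ∩ ['A800M', 'C575T', 'C812G', 'H387S', 'H556I', 'L675W', 'P985Y', 'R814Y'] = ['C575T']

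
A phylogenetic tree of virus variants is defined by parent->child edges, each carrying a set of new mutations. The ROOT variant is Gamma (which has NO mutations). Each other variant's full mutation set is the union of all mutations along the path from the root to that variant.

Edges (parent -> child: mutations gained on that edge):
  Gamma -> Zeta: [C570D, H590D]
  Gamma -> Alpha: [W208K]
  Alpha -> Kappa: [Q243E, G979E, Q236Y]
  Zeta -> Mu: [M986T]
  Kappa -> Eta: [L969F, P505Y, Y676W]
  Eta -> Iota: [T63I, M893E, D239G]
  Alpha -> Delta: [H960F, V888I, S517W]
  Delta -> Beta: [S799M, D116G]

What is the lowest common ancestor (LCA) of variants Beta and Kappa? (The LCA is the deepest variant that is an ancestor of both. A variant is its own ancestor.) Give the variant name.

Answer: Alpha

Derivation:
Path from root to Beta: Gamma -> Alpha -> Delta -> Beta
  ancestors of Beta: {Gamma, Alpha, Delta, Beta}
Path from root to Kappa: Gamma -> Alpha -> Kappa
  ancestors of Kappa: {Gamma, Alpha, Kappa}
Common ancestors: {Gamma, Alpha}
Walk up from Kappa: Kappa (not in ancestors of Beta), Alpha (in ancestors of Beta), Gamma (in ancestors of Beta)
Deepest common ancestor (LCA) = Alpha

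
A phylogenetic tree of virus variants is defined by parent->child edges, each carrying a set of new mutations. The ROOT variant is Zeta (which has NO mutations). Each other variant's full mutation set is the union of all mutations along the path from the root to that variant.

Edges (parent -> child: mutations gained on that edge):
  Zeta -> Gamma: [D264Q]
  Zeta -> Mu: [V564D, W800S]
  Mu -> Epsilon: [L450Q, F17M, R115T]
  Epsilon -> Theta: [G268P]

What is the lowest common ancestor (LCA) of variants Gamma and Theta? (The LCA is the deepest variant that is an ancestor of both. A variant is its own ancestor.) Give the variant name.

Path from root to Gamma: Zeta -> Gamma
  ancestors of Gamma: {Zeta, Gamma}
Path from root to Theta: Zeta -> Mu -> Epsilon -> Theta
  ancestors of Theta: {Zeta, Mu, Epsilon, Theta}
Common ancestors: {Zeta}
Walk up from Theta: Theta (not in ancestors of Gamma), Epsilon (not in ancestors of Gamma), Mu (not in ancestors of Gamma), Zeta (in ancestors of Gamma)
Deepest common ancestor (LCA) = Zeta

Answer: Zeta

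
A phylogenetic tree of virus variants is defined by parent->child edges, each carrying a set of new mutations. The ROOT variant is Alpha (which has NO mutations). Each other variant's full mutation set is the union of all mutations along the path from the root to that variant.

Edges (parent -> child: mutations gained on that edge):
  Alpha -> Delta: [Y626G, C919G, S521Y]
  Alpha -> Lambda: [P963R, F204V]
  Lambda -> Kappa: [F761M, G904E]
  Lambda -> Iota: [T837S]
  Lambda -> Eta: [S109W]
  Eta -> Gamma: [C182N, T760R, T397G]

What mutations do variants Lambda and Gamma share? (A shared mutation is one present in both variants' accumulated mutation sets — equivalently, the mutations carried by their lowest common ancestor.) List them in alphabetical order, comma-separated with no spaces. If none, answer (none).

Answer: F204V,P963R

Derivation:
Accumulating mutations along path to Lambda:
  At Alpha: gained [] -> total []
  At Lambda: gained ['P963R', 'F204V'] -> total ['F204V', 'P963R']
Mutations(Lambda) = ['F204V', 'P963R']
Accumulating mutations along path to Gamma:
  At Alpha: gained [] -> total []
  At Lambda: gained ['P963R', 'F204V'] -> total ['F204V', 'P963R']
  At Eta: gained ['S109W'] -> total ['F204V', 'P963R', 'S109W']
  At Gamma: gained ['C182N', 'T760R', 'T397G'] -> total ['C182N', 'F204V', 'P963R', 'S109W', 'T397G', 'T760R']
Mutations(Gamma) = ['C182N', 'F204V', 'P963R', 'S109W', 'T397G', 'T760R']
Intersection: ['F204V', 'P963R'] ∩ ['C182N', 'F204V', 'P963R', 'S109W', 'T397G', 'T760R'] = ['F204V', 'P963R']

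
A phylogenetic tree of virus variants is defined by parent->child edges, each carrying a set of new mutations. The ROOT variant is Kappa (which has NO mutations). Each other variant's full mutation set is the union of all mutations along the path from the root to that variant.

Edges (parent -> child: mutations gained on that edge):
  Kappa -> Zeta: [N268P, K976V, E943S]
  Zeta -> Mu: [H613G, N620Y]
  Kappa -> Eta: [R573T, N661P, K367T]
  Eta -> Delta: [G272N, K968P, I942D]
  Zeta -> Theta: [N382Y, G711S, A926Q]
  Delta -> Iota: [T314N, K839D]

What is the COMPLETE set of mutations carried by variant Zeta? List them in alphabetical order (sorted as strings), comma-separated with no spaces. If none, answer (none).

Answer: E943S,K976V,N268P

Derivation:
At Kappa: gained [] -> total []
At Zeta: gained ['N268P', 'K976V', 'E943S'] -> total ['E943S', 'K976V', 'N268P']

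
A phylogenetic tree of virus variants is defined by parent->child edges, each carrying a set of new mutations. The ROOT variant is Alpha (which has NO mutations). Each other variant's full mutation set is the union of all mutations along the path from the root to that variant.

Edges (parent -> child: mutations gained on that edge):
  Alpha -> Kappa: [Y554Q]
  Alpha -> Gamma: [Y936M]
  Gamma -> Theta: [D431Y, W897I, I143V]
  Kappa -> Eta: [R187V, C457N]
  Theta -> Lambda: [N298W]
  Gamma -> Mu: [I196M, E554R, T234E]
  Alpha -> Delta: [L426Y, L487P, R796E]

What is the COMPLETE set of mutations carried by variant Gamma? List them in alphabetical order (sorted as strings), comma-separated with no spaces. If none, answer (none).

At Alpha: gained [] -> total []
At Gamma: gained ['Y936M'] -> total ['Y936M']

Answer: Y936M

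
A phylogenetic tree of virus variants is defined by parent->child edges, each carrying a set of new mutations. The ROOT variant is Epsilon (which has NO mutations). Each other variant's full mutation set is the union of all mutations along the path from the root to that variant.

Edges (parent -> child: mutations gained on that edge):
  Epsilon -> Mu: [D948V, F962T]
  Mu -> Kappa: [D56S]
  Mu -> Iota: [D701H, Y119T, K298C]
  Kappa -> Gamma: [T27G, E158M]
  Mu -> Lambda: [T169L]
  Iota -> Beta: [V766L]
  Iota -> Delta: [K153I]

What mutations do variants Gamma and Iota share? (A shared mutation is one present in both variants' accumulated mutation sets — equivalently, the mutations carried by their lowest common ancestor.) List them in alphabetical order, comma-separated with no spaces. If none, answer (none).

Accumulating mutations along path to Gamma:
  At Epsilon: gained [] -> total []
  At Mu: gained ['D948V', 'F962T'] -> total ['D948V', 'F962T']
  At Kappa: gained ['D56S'] -> total ['D56S', 'D948V', 'F962T']
  At Gamma: gained ['T27G', 'E158M'] -> total ['D56S', 'D948V', 'E158M', 'F962T', 'T27G']
Mutations(Gamma) = ['D56S', 'D948V', 'E158M', 'F962T', 'T27G']
Accumulating mutations along path to Iota:
  At Epsilon: gained [] -> total []
  At Mu: gained ['D948V', 'F962T'] -> total ['D948V', 'F962T']
  At Iota: gained ['D701H', 'Y119T', 'K298C'] -> total ['D701H', 'D948V', 'F962T', 'K298C', 'Y119T']
Mutations(Iota) = ['D701H', 'D948V', 'F962T', 'K298C', 'Y119T']
Intersection: ['D56S', 'D948V', 'E158M', 'F962T', 'T27G'] ∩ ['D701H', 'D948V', 'F962T', 'K298C', 'Y119T'] = ['D948V', 'F962T']

Answer: D948V,F962T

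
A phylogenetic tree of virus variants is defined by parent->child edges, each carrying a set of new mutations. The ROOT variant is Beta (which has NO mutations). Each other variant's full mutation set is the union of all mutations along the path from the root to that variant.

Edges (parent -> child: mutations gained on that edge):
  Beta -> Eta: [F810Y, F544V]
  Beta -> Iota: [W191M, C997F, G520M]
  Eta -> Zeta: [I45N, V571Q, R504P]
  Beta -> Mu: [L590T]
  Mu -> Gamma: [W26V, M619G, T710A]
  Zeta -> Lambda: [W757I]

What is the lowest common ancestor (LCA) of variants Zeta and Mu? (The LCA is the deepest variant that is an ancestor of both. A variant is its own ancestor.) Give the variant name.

Answer: Beta

Derivation:
Path from root to Zeta: Beta -> Eta -> Zeta
  ancestors of Zeta: {Beta, Eta, Zeta}
Path from root to Mu: Beta -> Mu
  ancestors of Mu: {Beta, Mu}
Common ancestors: {Beta}
Walk up from Mu: Mu (not in ancestors of Zeta), Beta (in ancestors of Zeta)
Deepest common ancestor (LCA) = Beta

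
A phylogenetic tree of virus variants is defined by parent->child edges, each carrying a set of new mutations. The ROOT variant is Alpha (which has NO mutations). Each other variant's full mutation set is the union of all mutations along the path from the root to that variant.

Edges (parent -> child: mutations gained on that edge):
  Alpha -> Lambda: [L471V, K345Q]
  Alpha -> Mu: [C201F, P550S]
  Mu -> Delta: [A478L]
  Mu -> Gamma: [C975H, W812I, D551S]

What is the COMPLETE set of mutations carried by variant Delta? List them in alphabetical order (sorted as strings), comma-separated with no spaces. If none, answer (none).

Answer: A478L,C201F,P550S

Derivation:
At Alpha: gained [] -> total []
At Mu: gained ['C201F', 'P550S'] -> total ['C201F', 'P550S']
At Delta: gained ['A478L'] -> total ['A478L', 'C201F', 'P550S']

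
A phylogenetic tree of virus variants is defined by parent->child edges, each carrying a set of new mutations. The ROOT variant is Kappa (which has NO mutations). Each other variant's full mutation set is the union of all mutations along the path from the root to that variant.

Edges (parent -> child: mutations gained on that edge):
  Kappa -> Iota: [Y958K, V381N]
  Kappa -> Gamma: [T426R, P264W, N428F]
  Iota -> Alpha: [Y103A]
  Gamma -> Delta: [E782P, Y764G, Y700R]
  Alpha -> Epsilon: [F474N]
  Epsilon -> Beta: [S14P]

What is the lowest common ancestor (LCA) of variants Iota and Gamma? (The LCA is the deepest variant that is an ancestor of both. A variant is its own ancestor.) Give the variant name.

Answer: Kappa

Derivation:
Path from root to Iota: Kappa -> Iota
  ancestors of Iota: {Kappa, Iota}
Path from root to Gamma: Kappa -> Gamma
  ancestors of Gamma: {Kappa, Gamma}
Common ancestors: {Kappa}
Walk up from Gamma: Gamma (not in ancestors of Iota), Kappa (in ancestors of Iota)
Deepest common ancestor (LCA) = Kappa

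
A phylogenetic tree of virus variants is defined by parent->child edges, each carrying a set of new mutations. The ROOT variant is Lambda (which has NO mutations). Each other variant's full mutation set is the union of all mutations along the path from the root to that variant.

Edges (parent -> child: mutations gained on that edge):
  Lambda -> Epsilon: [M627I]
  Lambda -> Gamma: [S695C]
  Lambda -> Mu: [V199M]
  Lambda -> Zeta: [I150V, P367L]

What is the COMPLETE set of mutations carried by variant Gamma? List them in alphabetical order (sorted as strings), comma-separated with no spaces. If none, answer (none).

Answer: S695C

Derivation:
At Lambda: gained [] -> total []
At Gamma: gained ['S695C'] -> total ['S695C']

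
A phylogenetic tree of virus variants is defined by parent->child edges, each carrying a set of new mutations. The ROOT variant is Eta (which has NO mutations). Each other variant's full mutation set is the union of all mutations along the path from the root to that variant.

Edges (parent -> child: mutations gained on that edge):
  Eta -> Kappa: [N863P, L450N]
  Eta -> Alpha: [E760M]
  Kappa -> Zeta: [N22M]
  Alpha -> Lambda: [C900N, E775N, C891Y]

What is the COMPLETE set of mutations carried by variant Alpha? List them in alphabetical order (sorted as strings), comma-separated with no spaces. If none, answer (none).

Answer: E760M

Derivation:
At Eta: gained [] -> total []
At Alpha: gained ['E760M'] -> total ['E760M']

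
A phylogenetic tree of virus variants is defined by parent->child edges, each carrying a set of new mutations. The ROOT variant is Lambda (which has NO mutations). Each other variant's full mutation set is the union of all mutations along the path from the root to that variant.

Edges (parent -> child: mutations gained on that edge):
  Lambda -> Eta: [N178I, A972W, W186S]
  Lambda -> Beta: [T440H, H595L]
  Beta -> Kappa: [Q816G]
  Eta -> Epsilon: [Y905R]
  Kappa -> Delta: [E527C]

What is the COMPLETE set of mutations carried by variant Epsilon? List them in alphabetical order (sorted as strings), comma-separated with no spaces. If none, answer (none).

At Lambda: gained [] -> total []
At Eta: gained ['N178I', 'A972W', 'W186S'] -> total ['A972W', 'N178I', 'W186S']
At Epsilon: gained ['Y905R'] -> total ['A972W', 'N178I', 'W186S', 'Y905R']

Answer: A972W,N178I,W186S,Y905R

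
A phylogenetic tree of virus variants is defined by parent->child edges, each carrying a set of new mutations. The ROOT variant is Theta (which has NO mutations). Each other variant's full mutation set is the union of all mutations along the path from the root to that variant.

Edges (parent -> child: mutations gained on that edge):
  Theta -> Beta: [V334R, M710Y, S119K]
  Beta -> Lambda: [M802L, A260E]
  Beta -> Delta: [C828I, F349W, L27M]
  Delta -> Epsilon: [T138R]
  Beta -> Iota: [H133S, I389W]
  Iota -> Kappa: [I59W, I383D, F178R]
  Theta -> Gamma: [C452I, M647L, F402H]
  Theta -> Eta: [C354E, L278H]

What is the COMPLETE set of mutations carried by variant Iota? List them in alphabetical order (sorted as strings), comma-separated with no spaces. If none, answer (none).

Answer: H133S,I389W,M710Y,S119K,V334R

Derivation:
At Theta: gained [] -> total []
At Beta: gained ['V334R', 'M710Y', 'S119K'] -> total ['M710Y', 'S119K', 'V334R']
At Iota: gained ['H133S', 'I389W'] -> total ['H133S', 'I389W', 'M710Y', 'S119K', 'V334R']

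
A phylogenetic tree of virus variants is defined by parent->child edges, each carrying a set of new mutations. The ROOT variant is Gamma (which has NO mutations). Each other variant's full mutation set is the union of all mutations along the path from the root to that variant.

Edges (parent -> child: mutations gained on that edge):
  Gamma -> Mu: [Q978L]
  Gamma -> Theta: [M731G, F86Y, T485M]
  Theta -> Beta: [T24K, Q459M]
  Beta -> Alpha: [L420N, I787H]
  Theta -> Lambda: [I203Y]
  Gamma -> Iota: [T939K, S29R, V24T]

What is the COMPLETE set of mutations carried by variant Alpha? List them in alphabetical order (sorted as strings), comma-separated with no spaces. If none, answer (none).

Answer: F86Y,I787H,L420N,M731G,Q459M,T24K,T485M

Derivation:
At Gamma: gained [] -> total []
At Theta: gained ['M731G', 'F86Y', 'T485M'] -> total ['F86Y', 'M731G', 'T485M']
At Beta: gained ['T24K', 'Q459M'] -> total ['F86Y', 'M731G', 'Q459M', 'T24K', 'T485M']
At Alpha: gained ['L420N', 'I787H'] -> total ['F86Y', 'I787H', 'L420N', 'M731G', 'Q459M', 'T24K', 'T485M']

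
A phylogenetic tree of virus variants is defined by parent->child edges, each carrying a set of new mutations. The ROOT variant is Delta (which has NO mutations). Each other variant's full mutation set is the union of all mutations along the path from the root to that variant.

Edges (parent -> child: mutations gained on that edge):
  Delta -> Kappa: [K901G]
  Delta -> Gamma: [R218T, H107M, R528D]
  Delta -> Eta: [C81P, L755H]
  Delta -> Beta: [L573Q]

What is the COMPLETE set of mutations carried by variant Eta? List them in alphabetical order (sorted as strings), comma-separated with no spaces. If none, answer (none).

Answer: C81P,L755H

Derivation:
At Delta: gained [] -> total []
At Eta: gained ['C81P', 'L755H'] -> total ['C81P', 'L755H']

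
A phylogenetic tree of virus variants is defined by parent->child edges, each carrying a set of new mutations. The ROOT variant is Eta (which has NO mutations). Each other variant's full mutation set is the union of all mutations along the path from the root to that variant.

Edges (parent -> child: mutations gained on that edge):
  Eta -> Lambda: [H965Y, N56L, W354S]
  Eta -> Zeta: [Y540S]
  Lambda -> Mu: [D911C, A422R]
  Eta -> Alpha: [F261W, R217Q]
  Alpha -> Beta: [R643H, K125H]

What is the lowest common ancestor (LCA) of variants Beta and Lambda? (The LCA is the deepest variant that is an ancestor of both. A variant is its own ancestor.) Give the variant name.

Path from root to Beta: Eta -> Alpha -> Beta
  ancestors of Beta: {Eta, Alpha, Beta}
Path from root to Lambda: Eta -> Lambda
  ancestors of Lambda: {Eta, Lambda}
Common ancestors: {Eta}
Walk up from Lambda: Lambda (not in ancestors of Beta), Eta (in ancestors of Beta)
Deepest common ancestor (LCA) = Eta

Answer: Eta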